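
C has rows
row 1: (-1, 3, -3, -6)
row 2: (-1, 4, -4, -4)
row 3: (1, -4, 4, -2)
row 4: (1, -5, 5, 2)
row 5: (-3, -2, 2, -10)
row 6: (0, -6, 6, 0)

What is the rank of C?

3

Row reduce to echelon form.
R2 ← R2 − R1: [0, 1, -1, 2]
R3 ← R3 + R1: [0, -1, 1, -8]
R4 ← R4 + R1: [0, -2, 2, -4]
R5 ← R5 − (3)·R1: [0, -11, 11, 8]
R3 ← R3 + R2: [0, 0, 0, -6]
R4 ← R4 + (2)·R2: [0, 0, 0, 0]
R5 ← R5 + (11)·R2: [0, 0, 0, 30]
R6 ← R6 + (6)·R2: [0, 0, 0, 12]
R5 ← R5 + (5)·R3: [0, 0, 0, 0]
R6 ← R6 + (2)·R3: [0, 0, 0, 0]
Echelon form has 3 nonzero rows, so rank(C) = 3.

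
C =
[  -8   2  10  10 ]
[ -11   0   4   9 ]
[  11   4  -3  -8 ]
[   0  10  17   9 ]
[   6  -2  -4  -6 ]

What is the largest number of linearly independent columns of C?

3

Row reduce to echelon form.
R2 ← R2 − (11/8)·R1: [0, -11/4, -39/4, -19/4]
R3 ← R3 + (11/8)·R1: [0, 27/4, 43/4, 23/4]
R5 ← R5 + (3/4)·R1: [0, -1/2, 7/2, 3/2]
R3 ← R3 + (27/11)·R2: [0, 0, -145/11, -65/11]
R4 ← R4 + (40/11)·R2: [0, 0, -203/11, -91/11]
R5 ← R5 − (2/11)·R2: [0, 0, 58/11, 26/11]
R4 ← R4 − (7/5)·R3: [0, 0, 0, 0]
R5 ← R5 + (2/5)·R3: [0, 0, 0, 0]
Echelon form has 3 nonzero rows, so rank(C) = 3.
The rank gives the maximum number of linearly independent columns: 3.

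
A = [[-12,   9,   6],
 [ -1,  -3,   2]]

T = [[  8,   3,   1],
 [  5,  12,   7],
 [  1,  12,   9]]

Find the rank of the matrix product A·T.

2

First compute AT:
[[-45, 144, 105],
 [-21, -15,  -4]]
Now row reduce the product.
R2 ← R2 − (7/15)·R1: [0, -411/5, -53]
2 nonzero rows, so rank(AT) = 2.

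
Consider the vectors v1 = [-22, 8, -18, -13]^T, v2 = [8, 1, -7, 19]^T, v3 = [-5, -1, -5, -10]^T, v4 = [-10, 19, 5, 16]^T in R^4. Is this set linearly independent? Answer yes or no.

Form the matrix with these vectors as rows and row reduce.
R2 ← R2 + (4/11)·R1: [0, 43/11, -149/11, 157/11]
R3 ← R3 − (5/22)·R1: [0, -31/11, -10/11, -155/22]
R4 ← R4 − (5/11)·R1: [0, 169/11, 145/11, 241/11]
R3 ← R3 + (31/43)·R2: [0, 0, -459/43, 279/86]
R4 ← R4 − (169/43)·R2: [0, 0, 2856/43, -1470/43]
R4 ← R4 + (56/9)·R3: [0, 0, 0, -14]
4 nonzero rows, so the 4 vectors span a space of dimension 4.
Since 4 = 4, the vectors are linearly independent.

yes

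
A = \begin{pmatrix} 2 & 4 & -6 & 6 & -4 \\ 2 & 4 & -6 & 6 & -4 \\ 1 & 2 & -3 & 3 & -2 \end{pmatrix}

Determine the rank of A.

Row reduce to echelon form.
R2 ← R2 − R1: [0, 0, 0, 0, 0]
R3 ← R3 − (1/2)·R1: [0, 0, 0, 0, 0]
Echelon form has 1 nonzero row, so rank(A) = 1.

1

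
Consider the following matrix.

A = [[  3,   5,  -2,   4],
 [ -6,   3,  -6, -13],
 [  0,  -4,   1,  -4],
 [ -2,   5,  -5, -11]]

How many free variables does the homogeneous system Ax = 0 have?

0

Row reduce to echelon form.
R2 ← R2 + (2)·R1: [0, 13, -10, -5]
R4 ← R4 + (2/3)·R1: [0, 25/3, -19/3, -25/3]
R3 ← R3 + (4/13)·R2: [0, 0, -27/13, -72/13]
R4 ← R4 − (25/39)·R2: [0, 0, 1/13, -200/39]
R4 ← R4 + (1/27)·R3: [0, 0, 0, -16/3]
4 nonzero rows, so rank(A) = 4.
A has 4 columns; by rank–nullity, nullity = 4 − 4 = 0.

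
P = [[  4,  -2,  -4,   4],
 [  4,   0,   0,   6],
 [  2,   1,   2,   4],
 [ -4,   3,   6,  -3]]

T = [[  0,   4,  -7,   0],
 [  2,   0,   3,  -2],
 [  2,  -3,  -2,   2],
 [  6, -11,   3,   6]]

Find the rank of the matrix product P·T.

First compute PT:
[[ 12, -16, -14,  20],
 [ 36, -50, -10,  36],
 [ 30, -42,  -3,  26],
 [  0,  -1,  16, -12]]
Now row reduce the product.
R2 ← R2 − (3)·R1: [0, -2, 32, -24]
R3 ← R3 − (5/2)·R1: [0, -2, 32, -24]
R3 ← R3 − R2: [0, 0, 0, 0]
R4 ← R4 − (1/2)·R2: [0, 0, 0, 0]
2 nonzero rows, so rank(PT) = 2.

2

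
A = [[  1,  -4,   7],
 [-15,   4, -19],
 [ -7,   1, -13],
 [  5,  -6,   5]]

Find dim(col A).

Row reduce to echelon form.
R2 ← R2 + (15)·R1: [0, -56, 86]
R3 ← R3 + (7)·R1: [0, -27, 36]
R4 ← R4 − (5)·R1: [0, 14, -30]
R3 ← R3 − (27/56)·R2: [0, 0, -153/28]
R4 ← R4 + (1/4)·R2: [0, 0, -17/2]
R4 ← R4 − (14/9)·R3: [0, 0, 0]
Echelon form has 3 nonzero rows, so rank(A) = 3.
The column space has dimension equal to the rank: 3.

3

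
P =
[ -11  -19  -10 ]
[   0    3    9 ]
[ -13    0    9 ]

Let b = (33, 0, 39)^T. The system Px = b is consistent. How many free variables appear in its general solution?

Row reduce the augmented matrix [P | b].
R3 ← R3 − (13/11)·R1: [0, 247/11, 229/11, 0]
R3 ← R3 − (247/33)·R2: [0, 0, -512/11, 0]
The echelon form has 3 nonzero rows, and every pivot lies in the first 3 columns, so rank(P) = rank([P|b]) = 3.
The system is consistent.
Free variables = (unknowns) − (rank) = 3 − 3 = 0.

0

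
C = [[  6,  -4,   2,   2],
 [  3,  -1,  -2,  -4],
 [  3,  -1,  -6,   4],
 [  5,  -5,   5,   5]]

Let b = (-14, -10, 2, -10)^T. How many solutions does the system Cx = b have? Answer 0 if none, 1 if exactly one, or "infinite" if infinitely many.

1

Row reduce the augmented matrix [C | b].
R2 ← R2 − (1/2)·R1: [0, 1, -3, -5, -3]
R3 ← R3 − (1/2)·R1: [0, 1, -7, 3, 9]
R4 ← R4 − (5/6)·R1: [0, -5/3, 10/3, 10/3, 5/3]
R3 ← R3 − R2: [0, 0, -4, 8, 12]
R4 ← R4 + (5/3)·R2: [0, 0, -5/3, -5, -10/3]
R4 ← R4 − (5/12)·R3: [0, 0, 0, -25/3, -25/3]
The echelon form has 4 nonzero rows, and every pivot lies in the first 4 columns, so rank(C) = rank([C|b]) = 4.
The system is consistent.
rank = 4 = number of unknowns, so the solution is unique.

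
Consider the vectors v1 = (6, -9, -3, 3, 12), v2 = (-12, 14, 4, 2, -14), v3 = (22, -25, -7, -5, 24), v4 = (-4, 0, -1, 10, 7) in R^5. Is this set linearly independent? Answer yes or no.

no

Form the matrix with these vectors as rows and row reduce.
R2 ← R2 + (2)·R1: [0, -4, -2, 8, 10]
R3 ← R3 − (11/3)·R1: [0, 8, 4, -16, -20]
R4 ← R4 + (2/3)·R1: [0, -6, -3, 12, 15]
R3 ← R3 + (2)·R2: [0, 0, 0, 0, 0]
R4 ← R4 − (3/2)·R2: [0, 0, 0, 0, 0]
2 nonzero rows, so the 4 vectors span a space of dimension 2.
Since 2 < 4, the vectors are linearly dependent.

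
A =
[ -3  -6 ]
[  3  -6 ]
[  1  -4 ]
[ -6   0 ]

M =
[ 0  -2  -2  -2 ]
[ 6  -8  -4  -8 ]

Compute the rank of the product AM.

2

First compute AM:
[[-36,  54,  30,  54],
 [-36,  42,  18,  42],
 [-24,  30,  14,  30],
 [  0,  12,  12,  12]]
Now row reduce the product.
R2 ← R2 − R1: [0, -12, -12, -12]
R3 ← R3 − (2/3)·R1: [0, -6, -6, -6]
R3 ← R3 − (1/2)·R2: [0, 0, 0, 0]
R4 ← R4 + R2: [0, 0, 0, 0]
2 nonzero rows, so rank(AM) = 2.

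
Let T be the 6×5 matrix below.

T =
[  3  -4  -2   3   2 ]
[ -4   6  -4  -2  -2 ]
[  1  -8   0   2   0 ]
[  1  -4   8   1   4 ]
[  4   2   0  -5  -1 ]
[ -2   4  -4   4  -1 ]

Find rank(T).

5

Row reduce to echelon form.
R2 ← R2 + (4/3)·R1: [0, 2/3, -20/3, 2, 2/3]
R3 ← R3 − (1/3)·R1: [0, -20/3, 2/3, 1, -2/3]
R4 ← R4 − (1/3)·R1: [0, -8/3, 26/3, 0, 10/3]
R5 ← R5 − (4/3)·R1: [0, 22/3, 8/3, -9, -11/3]
R6 ← R6 + (2/3)·R1: [0, 4/3, -16/3, 6, 1/3]
R3 ← R3 + (10)·R2: [0, 0, -66, 21, 6]
R4 ← R4 + (4)·R2: [0, 0, -18, 8, 6]
R5 ← R5 − (11)·R2: [0, 0, 76, -31, -11]
R6 ← R6 − (2)·R2: [0, 0, 8, 2, -1]
R4 ← R4 − (3/11)·R3: [0, 0, 0, 25/11, 48/11]
R5 ← R5 + (38/33)·R3: [0, 0, 0, -75/11, -45/11]
R6 ← R6 + (4/33)·R3: [0, 0, 0, 50/11, -3/11]
R5 ← R5 + (3)·R4: [0, 0, 0, 0, 9]
R6 ← R6 − (2)·R4: [0, 0, 0, 0, -9]
R6 ← R6 + R5: [0, 0, 0, 0, 0]
Echelon form has 5 nonzero rows, so rank(T) = 5.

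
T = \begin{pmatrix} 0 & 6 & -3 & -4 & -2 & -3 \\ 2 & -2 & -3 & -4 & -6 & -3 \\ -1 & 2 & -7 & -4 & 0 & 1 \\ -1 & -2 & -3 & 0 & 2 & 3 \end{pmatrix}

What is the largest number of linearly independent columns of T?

3

Row reduce to echelon form.
Swap R1 ↔ R2
R3 ← R3 + (1/2)·R1: [0, 1, -17/2, -6, -3, -1/2]
R4 ← R4 + (1/2)·R1: [0, -3, -9/2, -2, -1, 3/2]
R3 ← R3 − (1/6)·R2: [0, 0, -8, -16/3, -8/3, 0]
R4 ← R4 + (1/2)·R2: [0, 0, -6, -4, -2, 0]
R4 ← R4 − (3/4)·R3: [0, 0, 0, 0, 0, 0]
Echelon form has 3 nonzero rows, so rank(T) = 3.
The rank gives the maximum number of linearly independent columns: 3.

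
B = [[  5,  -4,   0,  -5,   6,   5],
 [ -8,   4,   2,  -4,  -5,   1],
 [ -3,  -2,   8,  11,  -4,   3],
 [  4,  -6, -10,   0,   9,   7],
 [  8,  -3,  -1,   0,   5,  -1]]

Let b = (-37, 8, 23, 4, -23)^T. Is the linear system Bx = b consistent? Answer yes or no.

yes

Row reduce the augmented matrix [B | b].
R2 ← R2 + (8/5)·R1: [0, -12/5, 2, -12, 23/5, 9, -256/5]
R3 ← R3 + (3/5)·R1: [0, -22/5, 8, 8, -2/5, 6, 4/5]
R4 ← R4 − (4/5)·R1: [0, -14/5, -10, 4, 21/5, 3, 168/5]
R5 ← R5 − (8/5)·R1: [0, 17/5, -1, 8, -23/5, -9, 181/5]
R3 ← R3 − (11/6)·R2: [0, 0, 13/3, 30, -53/6, -21/2, 284/3]
R4 ← R4 − (7/6)·R2: [0, 0, -37/3, 18, -7/6, -15/2, 280/3]
R5 ← R5 + (17/12)·R2: [0, 0, 11/6, -9, 23/12, 15/4, -109/3]
R4 ← R4 + (37/13)·R3: [0, 0, 0, 1344/13, -342/13, -486/13, 4716/13]
R5 ← R5 − (11/26)·R3: [0, 0, 0, -282/13, 147/26, 213/26, -993/13]
R5 ← R5 + (47/224)·R4: [0, 0, 0, 0, 15/112, 39/112, -15/56]
The echelon form has 5 nonzero rows, and every pivot lies in the first 6 columns, so rank(B) = rank([B|b]) = 5.
The system is consistent.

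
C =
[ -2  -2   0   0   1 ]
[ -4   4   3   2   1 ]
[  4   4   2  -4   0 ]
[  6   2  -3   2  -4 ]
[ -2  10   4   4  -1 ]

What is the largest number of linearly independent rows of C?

3

Row reduce to echelon form.
R2 ← R2 − (2)·R1: [0, 8, 3, 2, -1]
R3 ← R3 + (2)·R1: [0, 0, 2, -4, 2]
R4 ← R4 + (3)·R1: [0, -4, -3, 2, -1]
R5 ← R5 − R1: [0, 12, 4, 4, -2]
R4 ← R4 + (1/2)·R2: [0, 0, -3/2, 3, -3/2]
R5 ← R5 − (3/2)·R2: [0, 0, -1/2, 1, -1/2]
R4 ← R4 + (3/4)·R3: [0, 0, 0, 0, 0]
R5 ← R5 + (1/4)·R3: [0, 0, 0, 0, 0]
Echelon form has 3 nonzero rows, so rank(C) = 3.
The rank gives the maximum number of linearly independent rows: 3.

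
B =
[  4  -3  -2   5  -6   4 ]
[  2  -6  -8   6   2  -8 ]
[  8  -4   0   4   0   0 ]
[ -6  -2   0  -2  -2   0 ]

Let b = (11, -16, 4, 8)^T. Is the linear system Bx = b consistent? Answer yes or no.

yes

Row reduce the augmented matrix [B | b].
R2 ← R2 − (1/2)·R1: [0, -9/2, -7, 7/2, 5, -10, -43/2]
R3 ← R3 − (2)·R1: [0, 2, 4, -6, 12, -8, -18]
R4 ← R4 + (3/2)·R1: [0, -13/2, -3, 11/2, -11, 6, 49/2]
R3 ← R3 + (4/9)·R2: [0, 0, 8/9, -40/9, 128/9, -112/9, -248/9]
R4 ← R4 − (13/9)·R2: [0, 0, 64/9, 4/9, -164/9, 184/9, 500/9]
R4 ← R4 − (8)·R3: [0, 0, 0, 36, -132, 120, 276]
The echelon form has 4 nonzero rows, and every pivot lies in the first 6 columns, so rank(B) = rank([B|b]) = 4.
The system is consistent.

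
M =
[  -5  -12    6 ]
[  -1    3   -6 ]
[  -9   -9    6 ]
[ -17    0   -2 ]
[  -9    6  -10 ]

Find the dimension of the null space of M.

Row reduce to echelon form.
R2 ← R2 − (1/5)·R1: [0, 27/5, -36/5]
R3 ← R3 − (9/5)·R1: [0, 63/5, -24/5]
R4 ← R4 − (17/5)·R1: [0, 204/5, -112/5]
R5 ← R5 − (9/5)·R1: [0, 138/5, -104/5]
R3 ← R3 − (7/3)·R2: [0, 0, 12]
R4 ← R4 − (68/9)·R2: [0, 0, 32]
R5 ← R5 − (46/9)·R2: [0, 0, 16]
R4 ← R4 − (8/3)·R3: [0, 0, 0]
R5 ← R5 − (4/3)·R3: [0, 0, 0]
3 nonzero rows, so rank(M) = 3.
M has 3 columns; by rank–nullity, nullity = 3 − 3 = 0.

0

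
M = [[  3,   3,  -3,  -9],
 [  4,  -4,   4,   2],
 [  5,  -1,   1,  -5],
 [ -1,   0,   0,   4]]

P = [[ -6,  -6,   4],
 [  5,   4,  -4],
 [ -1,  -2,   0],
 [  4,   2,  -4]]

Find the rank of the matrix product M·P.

First compute MP:
[[-36, -18,  36],
 [-40, -44,  24],
 [-56, -46,  44],
 [ 22,  14, -20]]
Now row reduce the product.
R2 ← R2 − (10/9)·R1: [0, -24, -16]
R3 ← R3 − (14/9)·R1: [0, -18, -12]
R4 ← R4 + (11/18)·R1: [0, 3, 2]
R3 ← R3 − (3/4)·R2: [0, 0, 0]
R4 ← R4 + (1/8)·R2: [0, 0, 0]
2 nonzero rows, so rank(MP) = 2.

2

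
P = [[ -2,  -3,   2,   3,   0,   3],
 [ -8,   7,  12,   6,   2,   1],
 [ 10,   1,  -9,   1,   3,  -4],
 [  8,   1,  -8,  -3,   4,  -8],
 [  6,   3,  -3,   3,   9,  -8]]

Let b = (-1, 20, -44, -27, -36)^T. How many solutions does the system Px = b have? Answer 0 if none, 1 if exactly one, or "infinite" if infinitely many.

Row reduce the augmented matrix [P | b].
R2 ← R2 − (4)·R1: [0, 19, 4, -6, 2, -11, 24]
R3 ← R3 + (5)·R1: [0, -14, 1, 16, 3, 11, -49]
R4 ← R4 + (4)·R1: [0, -11, 0, 9, 4, 4, -31]
R5 ← R5 + (3)·R1: [0, -6, 3, 12, 9, 1, -39]
R3 ← R3 + (14/19)·R2: [0, 0, 75/19, 220/19, 85/19, 55/19, -595/19]
R4 ← R4 + (11/19)·R2: [0, 0, 44/19, 105/19, 98/19, -45/19, -325/19]
R5 ← R5 + (6/19)·R2: [0, 0, 81/19, 192/19, 183/19, -47/19, -597/19]
R4 ← R4 − (44/75)·R3: [0, 0, 0, -19/15, 38/15, -61/15, 19/15]
R5 ← R5 − (27/25)·R3: [0, 0, 0, -12/5, 24/5, -28/5, 12/5]
R5 ← R5 − (36/19)·R4: [0, 0, 0, 0, 0, 40/19, 0]
The echelon form has 5 nonzero rows, and every pivot lies in the first 6 columns, so rank(P) = rank([P|b]) = 5.
The system is consistent.
rank = 5 < 6 unknowns, so there are infinitely many solutions.

infinite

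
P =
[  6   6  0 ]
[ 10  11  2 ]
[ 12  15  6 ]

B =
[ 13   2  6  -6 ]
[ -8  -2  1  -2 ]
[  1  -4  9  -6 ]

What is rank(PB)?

First compute PB:
[[ 30,   0,  42, -48],
 [ 44, -10,  89, -94],
 [ 42, -30, 141, -138]]
Now row reduce the product.
R2 ← R2 − (22/15)·R1: [0, -10, 137/5, -118/5]
R3 ← R3 − (7/5)·R1: [0, -30, 411/5, -354/5]
R3 ← R3 − (3)·R2: [0, 0, 0, 0]
2 nonzero rows, so rank(PB) = 2.

2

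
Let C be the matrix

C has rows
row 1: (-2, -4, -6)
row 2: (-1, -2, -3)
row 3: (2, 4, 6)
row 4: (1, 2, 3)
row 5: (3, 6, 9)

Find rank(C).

1

Row reduce to echelon form.
R2 ← R2 − (1/2)·R1: [0, 0, 0]
R3 ← R3 + R1: [0, 0, 0]
R4 ← R4 + (1/2)·R1: [0, 0, 0]
R5 ← R5 + (3/2)·R1: [0, 0, 0]
Echelon form has 1 nonzero row, so rank(C) = 1.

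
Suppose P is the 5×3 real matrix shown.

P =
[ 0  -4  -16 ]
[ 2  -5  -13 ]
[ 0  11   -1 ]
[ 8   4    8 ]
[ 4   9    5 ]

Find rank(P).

Row reduce to echelon form.
Swap R1 ↔ R2
R4 ← R4 − (4)·R1: [0, 24, 60]
R5 ← R5 − (2)·R1: [0, 19, 31]
R3 ← R3 + (11/4)·R2: [0, 0, -45]
R4 ← R4 + (6)·R2: [0, 0, -36]
R5 ← R5 + (19/4)·R2: [0, 0, -45]
R4 ← R4 − (4/5)·R3: [0, 0, 0]
R5 ← R5 − R3: [0, 0, 0]
Echelon form has 3 nonzero rows, so rank(P) = 3.

3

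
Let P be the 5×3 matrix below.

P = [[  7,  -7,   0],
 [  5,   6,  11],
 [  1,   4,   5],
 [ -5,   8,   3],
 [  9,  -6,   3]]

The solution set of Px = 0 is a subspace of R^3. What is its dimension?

1

Row reduce to echelon form.
R2 ← R2 − (5/7)·R1: [0, 11, 11]
R3 ← R3 − (1/7)·R1: [0, 5, 5]
R4 ← R4 + (5/7)·R1: [0, 3, 3]
R5 ← R5 − (9/7)·R1: [0, 3, 3]
R3 ← R3 − (5/11)·R2: [0, 0, 0]
R4 ← R4 − (3/11)·R2: [0, 0, 0]
R5 ← R5 − (3/11)·R2: [0, 0, 0]
2 nonzero rows, so rank(P) = 2.
P has 3 columns; by rank–nullity, nullity = 3 − 2 = 1.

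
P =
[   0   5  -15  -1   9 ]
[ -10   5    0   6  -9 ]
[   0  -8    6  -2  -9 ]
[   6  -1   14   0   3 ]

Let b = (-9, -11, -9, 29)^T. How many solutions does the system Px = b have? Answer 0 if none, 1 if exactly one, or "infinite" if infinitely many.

infinite

Row reduce the augmented matrix [P | b].
Swap R1 ↔ R2
R4 ← R4 + (3/5)·R1: [0, 2, 14, 18/5, -12/5, 112/5]
R3 ← R3 + (8/5)·R2: [0, 0, -18, -18/5, 27/5, -117/5]
R4 ← R4 − (2/5)·R2: [0, 0, 20, 4, -6, 26]
R4 ← R4 + (10/9)·R3: [0, 0, 0, 0, 0, 0]
The echelon form has 3 nonzero rows, and every pivot lies in the first 5 columns, so rank(P) = rank([P|b]) = 3.
The system is consistent.
rank = 3 < 5 unknowns, so there are infinitely many solutions.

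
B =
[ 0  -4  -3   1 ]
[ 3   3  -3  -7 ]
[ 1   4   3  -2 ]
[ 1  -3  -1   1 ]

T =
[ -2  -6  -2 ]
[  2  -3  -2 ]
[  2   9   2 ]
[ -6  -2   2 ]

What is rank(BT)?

First compute BT:
[[-20, -17,   4],
 [ 36, -40, -32],
 [ 24,  13,  -8],
 [-16,  -8,   4]]
Now row reduce the product.
R2 ← R2 + (9/5)·R1: [0, -353/5, -124/5]
R3 ← R3 + (6/5)·R1: [0, -37/5, -16/5]
R4 ← R4 − (4/5)·R1: [0, 28/5, 4/5]
R3 ← R3 − (37/353)·R2: [0, 0, -212/353]
R4 ← R4 + (28/353)·R2: [0, 0, -412/353]
R4 ← R4 − (103/53)·R3: [0, 0, 0]
3 nonzero rows, so rank(BT) = 3.

3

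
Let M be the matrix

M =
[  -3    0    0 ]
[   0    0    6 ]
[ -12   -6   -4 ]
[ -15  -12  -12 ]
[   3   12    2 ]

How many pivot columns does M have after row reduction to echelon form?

Row reduce to echelon form.
R3 ← R3 − (4)·R1: [0, -6, -4]
R4 ← R4 − (5)·R1: [0, -12, -12]
R5 ← R5 + R1: [0, 12, 2]
Swap R2 ↔ R3
R4 ← R4 − (2)·R2: [0, 0, -4]
R5 ← R5 + (2)·R2: [0, 0, -6]
R4 ← R4 + (2/3)·R3: [0, 0, 0]
R5 ← R5 + R3: [0, 0, 0]
Echelon form has 3 nonzero rows, so rank(M) = 3.
Each nonzero row contributes one pivot column: 3 pivot columns.

3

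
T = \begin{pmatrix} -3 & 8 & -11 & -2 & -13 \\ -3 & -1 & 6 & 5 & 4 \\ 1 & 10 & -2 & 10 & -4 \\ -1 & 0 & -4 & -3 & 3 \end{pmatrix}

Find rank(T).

Row reduce to echelon form.
R2 ← R2 − R1: [0, -9, 17, 7, 17]
R3 ← R3 + (1/3)·R1: [0, 38/3, -17/3, 28/3, -25/3]
R4 ← R4 − (1/3)·R1: [0, -8/3, -1/3, -7/3, 22/3]
R3 ← R3 + (38/27)·R2: [0, 0, 493/27, 518/27, 421/27]
R4 ← R4 − (8/27)·R2: [0, 0, -145/27, -119/27, 62/27]
R4 ← R4 + (5/17)·R3: [0, 0, 0, 21/17, 117/17]
Echelon form has 4 nonzero rows, so rank(T) = 4.

4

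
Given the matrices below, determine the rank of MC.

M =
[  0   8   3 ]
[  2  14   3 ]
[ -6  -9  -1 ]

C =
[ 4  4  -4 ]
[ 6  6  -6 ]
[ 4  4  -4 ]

First compute MC:
[[ 60,  60, -60],
 [104, 104, -104],
 [-82, -82,  82]]
Now row reduce the product.
R2 ← R2 − (26/15)·R1: [0, 0, 0]
R3 ← R3 + (41/30)·R1: [0, 0, 0]
1 nonzero row, so rank(MC) = 1.

1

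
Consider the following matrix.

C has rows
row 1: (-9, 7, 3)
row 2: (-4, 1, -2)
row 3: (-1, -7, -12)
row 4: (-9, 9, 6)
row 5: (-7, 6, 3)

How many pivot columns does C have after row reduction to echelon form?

Row reduce to echelon form.
R2 ← R2 − (4/9)·R1: [0, -19/9, -10/3]
R3 ← R3 − (1/9)·R1: [0, -70/9, -37/3]
R4 ← R4 − R1: [0, 2, 3]
R5 ← R5 − (7/9)·R1: [0, 5/9, 2/3]
R3 ← R3 − (70/19)·R2: [0, 0, -1/19]
R4 ← R4 + (18/19)·R2: [0, 0, -3/19]
R5 ← R5 + (5/19)·R2: [0, 0, -4/19]
R4 ← R4 − (3)·R3: [0, 0, 0]
R5 ← R5 − (4)·R3: [0, 0, 0]
Echelon form has 3 nonzero rows, so rank(C) = 3.
Each nonzero row contributes one pivot column: 3 pivot columns.

3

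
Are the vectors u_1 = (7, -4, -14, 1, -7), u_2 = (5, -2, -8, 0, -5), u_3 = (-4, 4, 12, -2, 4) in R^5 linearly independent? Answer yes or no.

Form the matrix with these vectors as rows and row reduce.
R2 ← R2 − (5/7)·R1: [0, 6/7, 2, -5/7, 0]
R3 ← R3 + (4/7)·R1: [0, 12/7, 4, -10/7, 0]
R3 ← R3 − (2)·R2: [0, 0, 0, 0, 0]
2 nonzero rows, so the 3 vectors span a space of dimension 2.
Since 2 < 3, the vectors are linearly dependent.

no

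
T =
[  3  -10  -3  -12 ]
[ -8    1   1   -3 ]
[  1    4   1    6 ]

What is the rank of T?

Row reduce to echelon form.
R2 ← R2 + (8/3)·R1: [0, -77/3, -7, -35]
R3 ← R3 − (1/3)·R1: [0, 22/3, 2, 10]
R3 ← R3 + (2/7)·R2: [0, 0, 0, 0]
Echelon form has 2 nonzero rows, so rank(T) = 2.

2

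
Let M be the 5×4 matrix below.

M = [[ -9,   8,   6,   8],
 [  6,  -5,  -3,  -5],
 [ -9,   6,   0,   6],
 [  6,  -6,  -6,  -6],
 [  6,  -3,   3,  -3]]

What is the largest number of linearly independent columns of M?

2

Row reduce to echelon form.
R2 ← R2 + (2/3)·R1: [0, 1/3, 1, 1/3]
R3 ← R3 − R1: [0, -2, -6, -2]
R4 ← R4 + (2/3)·R1: [0, -2/3, -2, -2/3]
R5 ← R5 + (2/3)·R1: [0, 7/3, 7, 7/3]
R3 ← R3 + (6)·R2: [0, 0, 0, 0]
R4 ← R4 + (2)·R2: [0, 0, 0, 0]
R5 ← R5 − (7)·R2: [0, 0, 0, 0]
Echelon form has 2 nonzero rows, so rank(M) = 2.
The rank gives the maximum number of linearly independent columns: 2.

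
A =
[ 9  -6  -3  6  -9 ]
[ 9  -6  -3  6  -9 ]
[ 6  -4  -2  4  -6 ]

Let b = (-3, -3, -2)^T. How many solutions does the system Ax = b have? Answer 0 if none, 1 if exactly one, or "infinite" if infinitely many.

infinite

Row reduce the augmented matrix [A | b].
R2 ← R2 − R1: [0, 0, 0, 0, 0, 0]
R3 ← R3 − (2/3)·R1: [0, 0, 0, 0, 0, 0]
The echelon form has 1 nonzero rows, and every pivot lies in the first 5 columns, so rank(A) = rank([A|b]) = 1.
The system is consistent.
rank = 1 < 5 unknowns, so there are infinitely many solutions.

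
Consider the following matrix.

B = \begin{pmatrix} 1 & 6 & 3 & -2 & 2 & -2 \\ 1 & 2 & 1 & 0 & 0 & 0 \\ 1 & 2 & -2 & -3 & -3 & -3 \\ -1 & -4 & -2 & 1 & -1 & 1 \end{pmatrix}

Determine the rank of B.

3

Row reduce to echelon form.
R2 ← R2 − R1: [0, -4, -2, 2, -2, 2]
R3 ← R3 − R1: [0, -4, -5, -1, -5, -1]
R4 ← R4 + R1: [0, 2, 1, -1, 1, -1]
R3 ← R3 − R2: [0, 0, -3, -3, -3, -3]
R4 ← R4 + (1/2)·R2: [0, 0, 0, 0, 0, 0]
Echelon form has 3 nonzero rows, so rank(B) = 3.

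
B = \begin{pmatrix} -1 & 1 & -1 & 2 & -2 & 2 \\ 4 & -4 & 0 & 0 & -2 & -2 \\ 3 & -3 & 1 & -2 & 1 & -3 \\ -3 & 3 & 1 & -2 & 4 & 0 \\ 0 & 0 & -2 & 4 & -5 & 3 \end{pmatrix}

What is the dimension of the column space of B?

2

Row reduce to echelon form.
R2 ← R2 + (4)·R1: [0, 0, -4, 8, -10, 6]
R3 ← R3 + (3)·R1: [0, 0, -2, 4, -5, 3]
R4 ← R4 − (3)·R1: [0, 0, 4, -8, 10, -6]
R3 ← R3 − (1/2)·R2: [0, 0, 0, 0, 0, 0]
R4 ← R4 + R2: [0, 0, 0, 0, 0, 0]
R5 ← R5 − (1/2)·R2: [0, 0, 0, 0, 0, 0]
Echelon form has 2 nonzero rows, so rank(B) = 2.
The column space has dimension equal to the rank: 2.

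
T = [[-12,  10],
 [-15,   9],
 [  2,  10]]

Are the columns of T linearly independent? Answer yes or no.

Row reduce T to echelon form.
R2 ← R2 − (5/4)·R1: [0, -7/2]
R3 ← R3 + (1/6)·R1: [0, 35/3]
R3 ← R3 + (10/3)·R2: [0, 0]
2 pivots among 2 columns.
Every column is a pivot column, so the columns are linearly independent.

yes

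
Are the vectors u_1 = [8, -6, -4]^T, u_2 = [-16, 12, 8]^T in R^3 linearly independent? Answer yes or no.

no

Form the matrix with these vectors as rows and row reduce.
R2 ← R2 + (2)·R1: [0, 0, 0]
1 nonzero row, so the 2 vectors span a space of dimension 1.
Since 1 < 2, the vectors are linearly dependent.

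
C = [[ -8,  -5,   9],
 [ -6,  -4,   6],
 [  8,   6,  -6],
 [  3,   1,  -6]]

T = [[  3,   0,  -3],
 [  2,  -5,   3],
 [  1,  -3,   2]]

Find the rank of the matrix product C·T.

2

First compute CT:
[[-25,  -2,  27],
 [-20,   2,  18],
 [ 30, -12, -18],
 [  5,  13, -18]]
Now row reduce the product.
R2 ← R2 − (4/5)·R1: [0, 18/5, -18/5]
R3 ← R3 + (6/5)·R1: [0, -72/5, 72/5]
R4 ← R4 + (1/5)·R1: [0, 63/5, -63/5]
R3 ← R3 + (4)·R2: [0, 0, 0]
R4 ← R4 − (7/2)·R2: [0, 0, 0]
2 nonzero rows, so rank(CT) = 2.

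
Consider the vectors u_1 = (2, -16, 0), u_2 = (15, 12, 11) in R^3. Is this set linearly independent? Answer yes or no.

yes

Form the matrix with these vectors as rows and row reduce.
R2 ← R2 − (15/2)·R1: [0, 132, 11]
2 nonzero rows, so the 2 vectors span a space of dimension 2.
Since 2 = 2, the vectors are linearly independent.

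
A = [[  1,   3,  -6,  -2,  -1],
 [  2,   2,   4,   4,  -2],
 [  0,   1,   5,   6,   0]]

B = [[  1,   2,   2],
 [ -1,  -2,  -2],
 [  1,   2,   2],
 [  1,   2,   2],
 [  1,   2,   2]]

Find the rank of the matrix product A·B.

1

First compute AB:
[[-11, -22, -22],
 [  6,  12,  12],
 [ 10,  20,  20]]
Now row reduce the product.
R2 ← R2 + (6/11)·R1: [0, 0, 0]
R3 ← R3 + (10/11)·R1: [0, 0, 0]
1 nonzero row, so rank(AB) = 1.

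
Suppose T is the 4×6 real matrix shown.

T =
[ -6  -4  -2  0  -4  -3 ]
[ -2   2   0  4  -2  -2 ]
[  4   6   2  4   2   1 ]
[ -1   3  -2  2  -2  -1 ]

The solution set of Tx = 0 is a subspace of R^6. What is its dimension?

Row reduce to echelon form.
R2 ← R2 − (1/3)·R1: [0, 10/3, 2/3, 4, -2/3, -1]
R3 ← R3 + (2/3)·R1: [0, 10/3, 2/3, 4, -2/3, -1]
R4 ← R4 − (1/6)·R1: [0, 11/3, -5/3, 2, -4/3, -1/2]
R3 ← R3 − R2: [0, 0, 0, 0, 0, 0]
R4 ← R4 − (11/10)·R2: [0, 0, -12/5, -12/5, -3/5, 3/5]
Swap R3 ↔ R4
3 nonzero rows, so rank(T) = 3.
T has 6 columns; by rank–nullity, nullity = 6 − 3 = 3.

3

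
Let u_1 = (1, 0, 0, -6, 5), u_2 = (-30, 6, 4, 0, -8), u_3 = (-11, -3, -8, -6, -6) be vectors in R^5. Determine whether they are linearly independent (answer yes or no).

Form the matrix with these vectors as rows and row reduce.
R2 ← R2 + (30)·R1: [0, 6, 4, -180, 142]
R3 ← R3 + (11)·R1: [0, -3, -8, -72, 49]
R3 ← R3 + (1/2)·R2: [0, 0, -6, -162, 120]
3 nonzero rows, so the 3 vectors span a space of dimension 3.
Since 3 = 3, the vectors are linearly independent.

yes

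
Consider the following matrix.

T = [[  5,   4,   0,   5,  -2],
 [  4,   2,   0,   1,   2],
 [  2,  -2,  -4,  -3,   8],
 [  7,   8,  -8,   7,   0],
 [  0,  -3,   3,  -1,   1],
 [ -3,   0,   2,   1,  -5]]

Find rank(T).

4

Row reduce to echelon form.
R2 ← R2 − (4/5)·R1: [0, -6/5, 0, -3, 18/5]
R3 ← R3 − (2/5)·R1: [0, -18/5, -4, -5, 44/5]
R4 ← R4 − (7/5)·R1: [0, 12/5, -8, 0, 14/5]
R6 ← R6 + (3/5)·R1: [0, 12/5, 2, 4, -31/5]
R3 ← R3 − (3)·R2: [0, 0, -4, 4, -2]
R4 ← R4 + (2)·R2: [0, 0, -8, -6, 10]
R5 ← R5 − (5/2)·R2: [0, 0, 3, 13/2, -8]
R6 ← R6 + (2)·R2: [0, 0, 2, -2, 1]
R4 ← R4 − (2)·R3: [0, 0, 0, -14, 14]
R5 ← R5 + (3/4)·R3: [0, 0, 0, 19/2, -19/2]
R6 ← R6 + (1/2)·R3: [0, 0, 0, 0, 0]
R5 ← R5 + (19/28)·R4: [0, 0, 0, 0, 0]
Echelon form has 4 nonzero rows, so rank(T) = 4.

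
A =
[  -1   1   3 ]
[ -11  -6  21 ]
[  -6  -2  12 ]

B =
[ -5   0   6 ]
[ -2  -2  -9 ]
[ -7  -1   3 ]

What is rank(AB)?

3

First compute AB:
[[-18,  -5,  -6],
 [-80,  -9,  51],
 [-50,  -8,  18]]
Now row reduce the product.
R2 ← R2 − (40/9)·R1: [0, 119/9, 233/3]
R3 ← R3 − (25/9)·R1: [0, 53/9, 104/3]
R3 ← R3 − (53/119)·R2: [0, 0, 9/119]
3 nonzero rows, so rank(AB) = 3.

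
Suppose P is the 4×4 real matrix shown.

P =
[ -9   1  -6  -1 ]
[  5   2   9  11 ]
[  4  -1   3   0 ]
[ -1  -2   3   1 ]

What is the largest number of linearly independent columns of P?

Row reduce to echelon form.
R2 ← R2 + (5/9)·R1: [0, 23/9, 17/3, 94/9]
R3 ← R3 + (4/9)·R1: [0, -5/9, 1/3, -4/9]
R4 ← R4 − (1/9)·R1: [0, -19/9, 11/3, 10/9]
R3 ← R3 + (5/23)·R2: [0, 0, 36/23, 42/23]
R4 ← R4 + (19/23)·R2: [0, 0, 192/23, 224/23]
R4 ← R4 − (16/3)·R3: [0, 0, 0, 0]
Echelon form has 3 nonzero rows, so rank(P) = 3.
The rank gives the maximum number of linearly independent columns: 3.

3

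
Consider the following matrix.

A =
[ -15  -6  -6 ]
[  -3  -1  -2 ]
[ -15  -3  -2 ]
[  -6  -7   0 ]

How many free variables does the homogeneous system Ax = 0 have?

Row reduce to echelon form.
R2 ← R2 − (1/5)·R1: [0, 1/5, -4/5]
R3 ← R3 − R1: [0, 3, 4]
R4 ← R4 − (2/5)·R1: [0, -23/5, 12/5]
R3 ← R3 − (15)·R2: [0, 0, 16]
R4 ← R4 + (23)·R2: [0, 0, -16]
R4 ← R4 + R3: [0, 0, 0]
3 nonzero rows, so rank(A) = 3.
A has 3 columns; by rank–nullity, nullity = 3 − 3 = 0.

0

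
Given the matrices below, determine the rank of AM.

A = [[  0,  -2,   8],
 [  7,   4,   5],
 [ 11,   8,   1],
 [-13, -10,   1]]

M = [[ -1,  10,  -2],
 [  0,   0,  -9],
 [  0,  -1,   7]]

2

First compute AM:
[[  0,  -8,  74],
 [ -7,  65, -15],
 [-11, 109, -87],
 [ 13, -131, 123]]
Now row reduce the product.
Swap R1 ↔ R2
R3 ← R3 − (11/7)·R1: [0, 48/7, -444/7]
R4 ← R4 + (13/7)·R1: [0, -72/7, 666/7]
R3 ← R3 + (6/7)·R2: [0, 0, 0]
R4 ← R4 − (9/7)·R2: [0, 0, 0]
2 nonzero rows, so rank(AM) = 2.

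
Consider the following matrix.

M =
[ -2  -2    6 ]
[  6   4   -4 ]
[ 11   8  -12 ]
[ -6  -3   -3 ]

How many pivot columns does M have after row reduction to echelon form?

2

Row reduce to echelon form.
R2 ← R2 + (3)·R1: [0, -2, 14]
R3 ← R3 + (11/2)·R1: [0, -3, 21]
R4 ← R4 − (3)·R1: [0, 3, -21]
R3 ← R3 − (3/2)·R2: [0, 0, 0]
R4 ← R4 + (3/2)·R2: [0, 0, 0]
Echelon form has 2 nonzero rows, so rank(M) = 2.
Each nonzero row contributes one pivot column: 2 pivot columns.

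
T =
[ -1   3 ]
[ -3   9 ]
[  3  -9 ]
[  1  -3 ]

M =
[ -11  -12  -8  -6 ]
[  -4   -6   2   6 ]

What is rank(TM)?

1

First compute TM:
[[ -1,  -6,  14,  24],
 [ -3, -18,  42,  72],
 [  3,  18, -42, -72],
 [  1,   6, -14, -24]]
Now row reduce the product.
R2 ← R2 − (3)·R1: [0, 0, 0, 0]
R3 ← R3 + (3)·R1: [0, 0, 0, 0]
R4 ← R4 + R1: [0, 0, 0, 0]
1 nonzero row, so rank(TM) = 1.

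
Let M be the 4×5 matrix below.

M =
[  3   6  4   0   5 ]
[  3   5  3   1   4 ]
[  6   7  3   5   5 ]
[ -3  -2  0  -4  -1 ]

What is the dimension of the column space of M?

2

Row reduce to echelon form.
R2 ← R2 − R1: [0, -1, -1, 1, -1]
R3 ← R3 − (2)·R1: [0, -5, -5, 5, -5]
R4 ← R4 + R1: [0, 4, 4, -4, 4]
R3 ← R3 − (5)·R2: [0, 0, 0, 0, 0]
R4 ← R4 + (4)·R2: [0, 0, 0, 0, 0]
Echelon form has 2 nonzero rows, so rank(M) = 2.
The column space has dimension equal to the rank: 2.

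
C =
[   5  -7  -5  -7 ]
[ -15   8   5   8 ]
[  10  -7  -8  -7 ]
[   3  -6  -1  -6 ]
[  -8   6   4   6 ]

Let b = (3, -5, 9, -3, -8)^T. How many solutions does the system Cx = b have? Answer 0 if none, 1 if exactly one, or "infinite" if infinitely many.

0

Row reduce the augmented matrix [C | b].
R2 ← R2 + (3)·R1: [0, -13, -10, -13, 4]
R3 ← R3 − (2)·R1: [0, 7, 2, 7, 3]
R4 ← R4 − (3/5)·R1: [0, -9/5, 2, -9/5, -24/5]
R5 ← R5 + (8/5)·R1: [0, -26/5, -4, -26/5, -16/5]
R3 ← R3 + (7/13)·R2: [0, 0, -44/13, 0, 67/13]
R4 ← R4 − (9/65)·R2: [0, 0, 44/13, 0, -348/65]
R5 ← R5 − (2/5)·R2: [0, 0, 0, 0, -24/5]
R4 ← R4 + R3: [0, 0, 0, 0, -1/5]
R5 ← R5 − (24)·R4: [0, 0, 0, 0, 0]
The echelon form has 4 nonzero rows; the last pivot sits in the augmented column, so rank(C) = 3 but rank([C|b]) = 4.
Since the ranks differ, the system is inconsistent.
It has no solutions.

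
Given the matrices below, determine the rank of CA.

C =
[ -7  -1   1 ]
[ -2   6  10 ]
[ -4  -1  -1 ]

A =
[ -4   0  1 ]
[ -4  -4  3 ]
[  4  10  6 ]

First compute CA:
[[ 36,  14,  -4],
 [ 24,  76,  76],
 [ 16,  -6, -13]]
Now row reduce the product.
R2 ← R2 − (2/3)·R1: [0, 200/3, 236/3]
R3 ← R3 − (4/9)·R1: [0, -110/9, -101/9]
R3 ← R3 + (11/60)·R2: [0, 0, 16/5]
3 nonzero rows, so rank(CA) = 3.

3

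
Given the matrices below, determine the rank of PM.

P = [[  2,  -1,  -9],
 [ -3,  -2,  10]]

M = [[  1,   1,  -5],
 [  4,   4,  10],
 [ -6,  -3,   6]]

First compute PM:
[[ 52,  25, -74],
 [-71, -41,  55]]
Now row reduce the product.
R2 ← R2 + (71/52)·R1: [0, -357/52, -1197/26]
2 nonzero rows, so rank(PM) = 2.

2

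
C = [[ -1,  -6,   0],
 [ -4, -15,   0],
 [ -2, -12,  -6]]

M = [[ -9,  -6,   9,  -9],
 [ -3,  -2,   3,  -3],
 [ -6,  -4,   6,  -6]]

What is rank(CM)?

1

First compute CM:
[[ 27,  18, -27,  27],
 [ 81,  54, -81,  81],
 [ 90,  60, -90,  90]]
Now row reduce the product.
R2 ← R2 − (3)·R1: [0, 0, 0, 0]
R3 ← R3 − (10/3)·R1: [0, 0, 0, 0]
1 nonzero row, so rank(CM) = 1.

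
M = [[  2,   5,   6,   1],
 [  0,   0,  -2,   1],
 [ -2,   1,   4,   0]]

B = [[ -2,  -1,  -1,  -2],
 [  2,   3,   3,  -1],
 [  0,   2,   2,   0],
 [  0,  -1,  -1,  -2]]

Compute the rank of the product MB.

3

First compute MB:
[[  6,  24,  24, -11],
 [  0,  -5,  -5,  -2],
 [  6,  13,  13,   3]]
Now row reduce the product.
R3 ← R3 − R1: [0, -11, -11, 14]
R3 ← R3 − (11/5)·R2: [0, 0, 0, 92/5]
3 nonzero rows, so rank(MB) = 3.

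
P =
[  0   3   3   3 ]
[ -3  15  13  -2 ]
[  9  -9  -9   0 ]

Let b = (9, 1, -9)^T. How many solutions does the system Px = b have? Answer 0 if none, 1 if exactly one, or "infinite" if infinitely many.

Row reduce the augmented matrix [P | b].
Swap R1 ↔ R2
R3 ← R3 + (3)·R1: [0, 36, 30, -6, -6]
R3 ← R3 − (12)·R2: [0, 0, -6, -42, -114]
The echelon form has 3 nonzero rows, and every pivot lies in the first 4 columns, so rank(P) = rank([P|b]) = 3.
The system is consistent.
rank = 3 < 4 unknowns, so there are infinitely many solutions.

infinite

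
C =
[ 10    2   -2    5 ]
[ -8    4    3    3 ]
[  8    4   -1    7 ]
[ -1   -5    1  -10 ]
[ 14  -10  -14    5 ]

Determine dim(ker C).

Row reduce to echelon form.
R2 ← R2 + (4/5)·R1: [0, 28/5, 7/5, 7]
R3 ← R3 − (4/5)·R1: [0, 12/5, 3/5, 3]
R4 ← R4 + (1/10)·R1: [0, -24/5, 4/5, -19/2]
R5 ← R5 − (7/5)·R1: [0, -64/5, -56/5, -2]
R3 ← R3 − (3/7)·R2: [0, 0, 0, 0]
R4 ← R4 + (6/7)·R2: [0, 0, 2, -7/2]
R5 ← R5 + (16/7)·R2: [0, 0, -8, 14]
Swap R3 ↔ R4
R5 ← R5 + (4)·R3: [0, 0, 0, 0]
3 nonzero rows, so rank(C) = 3.
C has 4 columns; by rank–nullity, nullity = 4 − 3 = 1.

1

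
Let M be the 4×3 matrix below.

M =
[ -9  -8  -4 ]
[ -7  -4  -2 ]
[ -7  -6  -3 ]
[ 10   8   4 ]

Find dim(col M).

Row reduce to echelon form.
R2 ← R2 − (7/9)·R1: [0, 20/9, 10/9]
R3 ← R3 − (7/9)·R1: [0, 2/9, 1/9]
R4 ← R4 + (10/9)·R1: [0, -8/9, -4/9]
R3 ← R3 − (1/10)·R2: [0, 0, 0]
R4 ← R4 + (2/5)·R2: [0, 0, 0]
Echelon form has 2 nonzero rows, so rank(M) = 2.
The column space has dimension equal to the rank: 2.

2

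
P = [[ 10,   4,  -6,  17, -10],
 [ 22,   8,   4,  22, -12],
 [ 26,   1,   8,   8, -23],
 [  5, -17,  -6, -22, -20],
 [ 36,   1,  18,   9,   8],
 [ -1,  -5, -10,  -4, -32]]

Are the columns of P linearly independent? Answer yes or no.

Row reduce P to echelon form.
R2 ← R2 − (11/5)·R1: [0, -4/5, 86/5, -77/5, 10]
R3 ← R3 − (13/5)·R1: [0, -47/5, 118/5, -181/5, 3]
R4 ← R4 − (1/2)·R1: [0, -19, -3, -61/2, -15]
R5 ← R5 − (18/5)·R1: [0, -67/5, 198/5, -261/5, 44]
R6 ← R6 + (1/10)·R1: [0, -23/5, -53/5, -23/10, -33]
R3 ← R3 − (47/4)·R2: [0, 0, -357/2, 579/4, -229/2]
R4 ← R4 − (95/4)·R2: [0, 0, -823/2, 1341/4, -505/2]
R5 ← R5 − (67/4)·R2: [0, 0, -497/2, 823/4, -247/2]
R6 ← R6 − (23/4)·R2: [0, 0, -219/2, 345/4, -181/2]
R4 ← R4 − (823/357)·R3: [0, 0, 0, 185/119, 4091/357]
R5 ← R5 − (71/51)·R3: [0, 0, 0, 72/17, 1831/51]
R6 ← R6 − (73/119)·R3: [0, 0, 0, -303/119, -2411/119]
R5 ← R5 − (504/185)·R4: [0, 0, 0, 0, 2599/555]
R6 ← R6 + (303/185)·R4: [0, 0, 0, 0, -276/185]
R6 ← R6 + (36/113)·R5: [0, 0, 0, 0, 0]
5 pivots among 5 columns.
Every column is a pivot column, so the columns are linearly independent.

yes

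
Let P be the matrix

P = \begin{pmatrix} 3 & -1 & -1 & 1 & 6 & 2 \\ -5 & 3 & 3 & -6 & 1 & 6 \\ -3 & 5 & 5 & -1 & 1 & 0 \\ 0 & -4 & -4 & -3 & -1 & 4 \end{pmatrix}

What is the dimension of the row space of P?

3

Row reduce to echelon form.
R2 ← R2 + (5/3)·R1: [0, 4/3, 4/3, -13/3, 11, 28/3]
R3 ← R3 + R1: [0, 4, 4, 0, 7, 2]
R3 ← R3 − (3)·R2: [0, 0, 0, 13, -26, -26]
R4 ← R4 + (3)·R2: [0, 0, 0, -16, 32, 32]
R4 ← R4 + (16/13)·R3: [0, 0, 0, 0, 0, 0]
Echelon form has 3 nonzero rows, so rank(P) = 3.
The row space has dimension equal to the rank: 3.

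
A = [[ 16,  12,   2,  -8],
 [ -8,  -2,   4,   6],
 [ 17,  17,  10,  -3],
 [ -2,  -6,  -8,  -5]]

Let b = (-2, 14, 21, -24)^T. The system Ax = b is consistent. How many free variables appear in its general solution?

0

Row reduce the augmented matrix [A | b].
R2 ← R2 + (1/2)·R1: [0, 4, 5, 2, 13]
R3 ← R3 − (17/16)·R1: [0, 17/4, 63/8, 11/2, 185/8]
R4 ← R4 + (1/8)·R1: [0, -9/2, -31/4, -6, -97/4]
R3 ← R3 − (17/16)·R2: [0, 0, 41/16, 27/8, 149/16]
R4 ← R4 + (9/8)·R2: [0, 0, -17/8, -15/4, -77/8]
R4 ← R4 + (34/41)·R3: [0, 0, 0, -39/41, -78/41]
The echelon form has 4 nonzero rows, and every pivot lies in the first 4 columns, so rank(A) = rank([A|b]) = 4.
The system is consistent.
Free variables = (unknowns) − (rank) = 4 − 4 = 0.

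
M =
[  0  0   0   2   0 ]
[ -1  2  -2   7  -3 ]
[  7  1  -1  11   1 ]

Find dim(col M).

Row reduce to echelon form.
Swap R1 ↔ R2
R3 ← R3 + (7)·R1: [0, 15, -15, 60, -20]
Swap R2 ↔ R3
Echelon form has 3 nonzero rows, so rank(M) = 3.
The column space has dimension equal to the rank: 3.

3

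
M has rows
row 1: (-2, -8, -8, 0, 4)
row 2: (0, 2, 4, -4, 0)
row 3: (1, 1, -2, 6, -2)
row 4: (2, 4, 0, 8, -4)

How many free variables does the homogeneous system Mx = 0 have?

3

Row reduce to echelon form.
R3 ← R3 + (1/2)·R1: [0, -3, -6, 6, 0]
R4 ← R4 + R1: [0, -4, -8, 8, 0]
R3 ← R3 + (3/2)·R2: [0, 0, 0, 0, 0]
R4 ← R4 + (2)·R2: [0, 0, 0, 0, 0]
2 nonzero rows, so rank(M) = 2.
M has 5 columns; by rank–nullity, nullity = 5 − 2 = 3.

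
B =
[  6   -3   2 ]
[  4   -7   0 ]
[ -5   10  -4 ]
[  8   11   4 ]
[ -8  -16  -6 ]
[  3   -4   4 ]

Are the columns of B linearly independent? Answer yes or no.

Row reduce B to echelon form.
R2 ← R2 − (2/3)·R1: [0, -5, -4/3]
R3 ← R3 + (5/6)·R1: [0, 15/2, -7/3]
R4 ← R4 − (4/3)·R1: [0, 15, 4/3]
R5 ← R5 + (4/3)·R1: [0, -20, -10/3]
R6 ← R6 − (1/2)·R1: [0, -5/2, 3]
R3 ← R3 + (3/2)·R2: [0, 0, -13/3]
R4 ← R4 + (3)·R2: [0, 0, -8/3]
R5 ← R5 − (4)·R2: [0, 0, 2]
R6 ← R6 − (1/2)·R2: [0, 0, 11/3]
R4 ← R4 − (8/13)·R3: [0, 0, 0]
R5 ← R5 + (6/13)·R3: [0, 0, 0]
R6 ← R6 + (11/13)·R3: [0, 0, 0]
3 pivots among 3 columns.
Every column is a pivot column, so the columns are linearly independent.

yes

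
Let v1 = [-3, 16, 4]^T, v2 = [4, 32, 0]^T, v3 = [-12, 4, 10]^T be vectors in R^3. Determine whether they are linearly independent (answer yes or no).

Form the matrix with these vectors as rows and row reduce.
R2 ← R2 + (4/3)·R1: [0, 160/3, 16/3]
R3 ← R3 − (4)·R1: [0, -60, -6]
R3 ← R3 + (9/8)·R2: [0, 0, 0]
2 nonzero rows, so the 3 vectors span a space of dimension 2.
Since 2 < 3, the vectors are linearly dependent.

no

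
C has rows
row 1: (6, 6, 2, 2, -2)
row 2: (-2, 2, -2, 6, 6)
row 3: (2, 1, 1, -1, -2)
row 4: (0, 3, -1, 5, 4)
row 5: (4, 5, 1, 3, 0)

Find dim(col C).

Row reduce to echelon form.
R2 ← R2 + (1/3)·R1: [0, 4, -4/3, 20/3, 16/3]
R3 ← R3 − (1/3)·R1: [0, -1, 1/3, -5/3, -4/3]
R5 ← R5 − (2/3)·R1: [0, 1, -1/3, 5/3, 4/3]
R3 ← R3 + (1/4)·R2: [0, 0, 0, 0, 0]
R4 ← R4 − (3/4)·R2: [0, 0, 0, 0, 0]
R5 ← R5 − (1/4)·R2: [0, 0, 0, 0, 0]
Echelon form has 2 nonzero rows, so rank(C) = 2.
The column space has dimension equal to the rank: 2.

2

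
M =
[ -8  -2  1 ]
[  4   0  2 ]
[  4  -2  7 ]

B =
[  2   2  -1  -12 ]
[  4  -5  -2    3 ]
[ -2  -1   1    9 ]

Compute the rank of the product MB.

2

First compute MB:
[[-26,  -7,  13,  99],
 [  4,   6,  -2, -30],
 [-14,  11,   7,   9]]
Now row reduce the product.
R2 ← R2 + (2/13)·R1: [0, 64/13, 0, -192/13]
R3 ← R3 − (7/13)·R1: [0, 192/13, 0, -576/13]
R3 ← R3 − (3)·R2: [0, 0, 0, 0]
2 nonzero rows, so rank(MB) = 2.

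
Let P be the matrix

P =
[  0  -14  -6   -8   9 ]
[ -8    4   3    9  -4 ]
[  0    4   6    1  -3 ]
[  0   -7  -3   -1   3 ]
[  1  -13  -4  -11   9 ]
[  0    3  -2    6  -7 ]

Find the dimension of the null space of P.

Row reduce to echelon form.
Swap R1 ↔ R2
R5 ← R5 + (1/8)·R1: [0, -25/2, -29/8, -79/8, 17/2]
R3 ← R3 + (2/7)·R2: [0, 0, 30/7, -9/7, -3/7]
R4 ← R4 − (1/2)·R2: [0, 0, 0, 3, -3/2]
R5 ← R5 − (25/28)·R2: [0, 0, 97/56, -153/56, 13/28]
R6 ← R6 + (3/14)·R2: [0, 0, -23/7, 30/7, -71/14]
R5 ← R5 − (97/240)·R3: [0, 0, 0, -177/80, 51/80]
R6 ← R6 + (23/30)·R3: [0, 0, 0, 33/10, -27/5]
R5 ← R5 + (59/80)·R4: [0, 0, 0, 0, -15/32]
R6 ← R6 − (11/10)·R4: [0, 0, 0, 0, -15/4]
R6 ← R6 − (8)·R5: [0, 0, 0, 0, 0]
5 nonzero rows, so rank(P) = 5.
P has 5 columns; by rank–nullity, nullity = 5 − 5 = 0.

0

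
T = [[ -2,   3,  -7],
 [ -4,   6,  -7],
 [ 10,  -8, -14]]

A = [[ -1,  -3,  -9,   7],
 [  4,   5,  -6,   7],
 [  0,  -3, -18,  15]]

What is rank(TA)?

2

First compute TA:
[[ 14,  42, 126, -98],
 [ 28,  63, 126, -91],
 [-42, -28, 210, -196]]
Now row reduce the product.
R2 ← R2 − (2)·R1: [0, -21, -126, 105]
R3 ← R3 + (3)·R1: [0, 98, 588, -490]
R3 ← R3 + (14/3)·R2: [0, 0, 0, 0]
2 nonzero rows, so rank(TA) = 2.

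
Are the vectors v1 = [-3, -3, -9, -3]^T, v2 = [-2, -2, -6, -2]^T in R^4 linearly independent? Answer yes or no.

no

Form the matrix with these vectors as rows and row reduce.
R2 ← R2 − (2/3)·R1: [0, 0, 0, 0]
1 nonzero row, so the 2 vectors span a space of dimension 1.
Since 1 < 2, the vectors are linearly dependent.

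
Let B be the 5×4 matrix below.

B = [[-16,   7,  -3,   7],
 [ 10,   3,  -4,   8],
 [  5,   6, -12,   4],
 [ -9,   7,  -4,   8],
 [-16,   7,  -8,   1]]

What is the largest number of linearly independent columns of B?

Row reduce to echelon form.
R2 ← R2 + (5/8)·R1: [0, 59/8, -47/8, 99/8]
R3 ← R3 + (5/16)·R1: [0, 131/16, -207/16, 99/16]
R4 ← R4 − (9/16)·R1: [0, 49/16, -37/16, 65/16]
R5 ← R5 − R1: [0, 0, -5, -6]
R3 ← R3 − (131/118)·R2: [0, 0, -757/118, -891/118]
R4 ← R4 − (49/118)·R2: [0, 0, 15/118, -127/118]
R4 ← R4 + (15/757)·R3: [0, 0, 0, -928/757]
R5 ← R5 − (590/757)·R3: [0, 0, 0, -87/757]
R5 ← R5 − (3/32)·R4: [0, 0, 0, 0]
Echelon form has 4 nonzero rows, so rank(B) = 4.
The rank gives the maximum number of linearly independent columns: 4.

4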